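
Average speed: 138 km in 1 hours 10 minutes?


118.3 km/h

Distance: 138 km
Time: 1h 10m = 70 min = 70/60 = 7/6 hours
Speed = 138 ÷ (7/6) = 138 × 6 / 7 = 828/7 ≈ 118.3 km/h


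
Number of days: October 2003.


31 days

Month: October (month 10)
October has 31 days


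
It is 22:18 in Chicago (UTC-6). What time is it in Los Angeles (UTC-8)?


20:18

Time difference = UTC-8 - UTC-6 = -2 hours
New hour = (22 -2) mod 24
= 20 mod 24 = 20
Minutes unchanged → 20:18


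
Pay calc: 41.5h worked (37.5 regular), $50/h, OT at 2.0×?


Regular: 37.5h × $50 = $1875.00
Overtime: 41.5 - 37.5 = 4.0h
OT pay: 4.0h × $50 × 2.0 = $400.00
Total = $1875.00 + $400.00 = $2275.00

$2275.00


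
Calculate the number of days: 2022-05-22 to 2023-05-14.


From May 22, 2022 to May 14, 2023
Rest of May 2022: 31 - 22 = 9
Full months: June 30, July 31, August 31, September 30, October 31, November 30, December 31, January 31, February 2023 28, March 31, April 30
Days into May 2023: 14
Total = 9 + 30 + 31 + 31 + 30 + 31 + 30 + 31 + 31 + 28 + 31 + 30 + 14 = 357 days

357 days


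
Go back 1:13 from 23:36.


Start: 1416 minutes from midnight
Subtract: 73 minutes
Remaining: 1416 - 73 = 1343
Hours: 22, Minutes: 23

22:23


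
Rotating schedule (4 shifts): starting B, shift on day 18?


Shifts: A, B, C, D
Start: B (index 1)
Day 18: (1 + 18 - 1) mod 4
= 18 mod 4
= 2
Index 2 → shift C

Shift C


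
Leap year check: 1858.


No

Rules: divisible by 4 AND (not by 100 OR by 400)
1858 ÷ 4 = 464 remainder 2 → not divisible by 4
Not divisible by 4 → not a leap year


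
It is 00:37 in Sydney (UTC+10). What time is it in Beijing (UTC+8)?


22:37 (previous day)

Time difference = UTC+8 - UTC+10 = -2 hours
New hour = (0 -2) mod 24
= -2 mod 24 = 22
Minutes unchanged → 22:37; -2 < 0 → previous day


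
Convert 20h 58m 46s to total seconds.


75526 seconds

Hours: 20 × 3600 = 72000
Minutes: 58 × 60 = 3480
Seconds: 46
Total = 72000 + 3480 + 46 = 75526


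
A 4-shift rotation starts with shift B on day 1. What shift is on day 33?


Shifts: A, B, C, D
Start: B (index 1)
Day 33: (1 + 33 - 1) mod 4
= 33 mod 4
= 1
Index 1 → shift B

Shift B


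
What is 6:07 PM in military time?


Input: 6:07 PM
PM: 6 + 12 = 18

18:07


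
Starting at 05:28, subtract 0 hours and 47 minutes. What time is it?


04:41

Start: 328 minutes from midnight
Subtract: 47 minutes
Remaining: 328 - 47 = 281
Hours: 4, Minutes: 41


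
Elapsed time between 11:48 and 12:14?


0h 26m

End time in minutes: 12×60 + 14 = 734
Start time in minutes: 11×60 + 48 = 708
Difference = 734 - 708 = 26 minutes
= 0 hours 26 minutes


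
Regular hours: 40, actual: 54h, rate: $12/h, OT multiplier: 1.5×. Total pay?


Regular: 40h × $12 = $480.00
Overtime: 54 - 40 = 14h
OT pay: 14h × $12 × 1.5 = $252.00
Total = $480.00 + $252.00 = $732.00

$732.00


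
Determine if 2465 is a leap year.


No

Rules: divisible by 4 AND (not by 100 OR by 400)
2465 ÷ 4 = 616 remainder 1 → not divisible by 4
Not divisible by 4 → not a leap year


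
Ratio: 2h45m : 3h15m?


Duration 1: 165 minutes
Duration 2: 195 minutes
Ratio = 165:195
GCD = 15
Simplified = 11:13
As a decimal: 11/13 ≈ 0.85

11:13 (0.85)


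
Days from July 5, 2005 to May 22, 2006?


321 days

From July 5, 2005 to May 22, 2006
Rest of July 2005: 31 - 5 = 26
Full months: August 31, September 30, October 31, November 30, December 31, January 31, February 2006 28, March 31, April 30
Days into May 2006: 22
Total = 26 + 31 + 30 + 31 + 30 + 31 + 31 + 28 + 31 + 30 + 22 = 321 days


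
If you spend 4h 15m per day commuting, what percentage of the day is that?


Time: 255 minutes
Day: 1440 minutes
Percentage = (255/1440) × 100 ≈ 17.7%

17.7%


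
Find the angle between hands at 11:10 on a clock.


Hour hand = 11×30 + 10×0.5 = 335.0°
Minute hand = 10×6 = 60°
Difference = |335.0 - 60| = 275.0°
Since > 180°: 360 - 275.0 = 85.0°

85.0°


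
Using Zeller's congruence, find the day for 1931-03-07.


Saturday

Zeller's congruence:
q=7, m=3, k=31, j=19
h = (7 + ⌊13×4/5⌋ + 31 + ⌊31/4⌋ + ⌊19/4⌋ - 2×19) mod 7
= (7 + 10 + 31 + 7 + 4 - 38) mod 7
= 21 mod 7 = 0
h=0 → Saturday


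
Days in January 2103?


Month: January (month 1)
January has 31 days

31 days


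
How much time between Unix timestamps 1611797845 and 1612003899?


Difference = 1612003899 - 1611797845 = 206054 seconds
In hours: 206054 / 3600 ≈ 57.2
In days: 206054 / 86400 ≈ 2.38

206054 seconds (57.2 hours / 2.38 days)


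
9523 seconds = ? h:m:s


Hours: 9523 ÷ 3600 = 2 remainder 2323
Minutes: 2323 ÷ 60 = 38 remainder 43
Seconds: 43

2h 38m 43s


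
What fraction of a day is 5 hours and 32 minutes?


0.2306 (23.06%)

Total minutes: 5×60 + 32 = 332
Day = 24×60 = 1440 minutes
Fraction = 332/1440 ≈ 0.2306
As a percentage: 332/1440 × 100 ≈ 23.06%


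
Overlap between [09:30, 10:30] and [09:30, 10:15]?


45 minutes

Meeting A: 570-630 (in minutes from midnight)
Meeting B: 570-615
Overlap start = max(570, 570) = 570
Overlap end = min(630, 615) = 615
Overlap = max(0, 615 - 570) = 45 min


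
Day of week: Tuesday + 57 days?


Wednesday

Start: Tuesday (index 1)
(1 + 57) mod 7
= 58 mod 7
= 2
Index 2 → Wednesday


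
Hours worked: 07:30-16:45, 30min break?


8h 45m (525 minutes)

Total time = (16×60+45) - (7×60+30)
= 1005 - 450 = 555 min
Minus break: 555 - 30 = 525 min
= 8h 45m


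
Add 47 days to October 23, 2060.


December 9, 2060

Start: October 23, 2060
Add 47 days
October 23 → November 1: 31 - 23 + 1 = 9 days (47 - 9 = 38 left)
November 1 → December 1: 30 - 1 + 1 = 30 days (38 - 30 = 8 left)
December 1 + 8 = December 9, 2060


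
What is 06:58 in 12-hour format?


Hour: 6
6 < 12 → AM

6:58 AM


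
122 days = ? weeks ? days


Weeks: 122 ÷ 7 = 17 remainder 3

17 weeks 3 days


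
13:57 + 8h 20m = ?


22:17

Start: 837 minutes from midnight
Add: 500 minutes
Total: 1337 minutes
Hours: 1337 ÷ 60 = 22 remainder 17


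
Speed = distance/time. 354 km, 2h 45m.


128.7 km/h

Distance: 354 km
Time: 2h 45m = 165 min = 165/60 = 11/4 hours
Speed = 354 ÷ (11/4) = 354 × 4 / 11 = 1416/11 ≈ 128.7 km/h


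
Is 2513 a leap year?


No

Rules: divisible by 4 AND (not by 100 OR by 400)
2513 ÷ 4 = 628 remainder 1 → not divisible by 4
Not divisible by 4 → not a leap year


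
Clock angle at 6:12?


114.0°

Hour hand = 6×30 + 12×0.5 = 186.0°
Minute hand = 12×6 = 72°
Difference = |186.0 - 72| = 114.0°


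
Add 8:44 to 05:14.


13:58

Start: 314 minutes from midnight
Add: 524 minutes
Total: 838 minutes
Hours: 838 ÷ 60 = 13 remainder 58


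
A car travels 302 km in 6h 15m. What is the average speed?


Distance: 302 km
Time: 6h 15m = 375 min = 375/60 = 25/4 hours
Speed = 302 ÷ (25/4) = 302 × 4 / 25 = 1208/25 ≈ 48.3 km/h

48.3 km/h


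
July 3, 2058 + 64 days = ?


Start: July 3, 2058
Add 64 days
July 3 → August 1: 31 - 3 + 1 = 29 days (64 - 29 = 35 left)
August 1 → September 1: 31 - 1 + 1 = 31 days (35 - 31 = 4 left)
September 1 + 4 = September 5, 2058

September 5, 2058


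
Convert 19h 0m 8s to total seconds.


68408 seconds

Hours: 19 × 3600 = 68400
Minutes: 0 × 60 = 0
Seconds: 8
Total = 68400 + 0 + 8 = 68408


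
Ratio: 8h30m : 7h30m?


Duration 1: 510 minutes
Duration 2: 450 minutes
Ratio = 510:450
GCD = 30
Simplified = 17:15
As a decimal: 17/15 ≈ 1.13

17:15 (1.13)


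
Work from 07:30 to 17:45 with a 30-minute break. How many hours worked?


9h 45m (585 minutes)

Total time = (17×60+45) - (7×60+30)
= 1065 - 450 = 615 min
Minus break: 615 - 30 = 585 min
= 9h 45m


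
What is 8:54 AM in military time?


Input: 8:54 AM
AM hour stays: 8

08:54


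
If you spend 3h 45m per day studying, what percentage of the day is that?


Time: 225 minutes
Day: 1440 minutes
Percentage = (225/1440) × 100 ≈ 15.6%

15.6%


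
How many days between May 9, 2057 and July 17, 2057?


From May 9, 2057 to July 17, 2057
Rest of May 2057: 31 - 9 = 22
Full months: June 30
Days into July 2057: 17
Total = 22 + 30 + 17 = 69 days

69 days


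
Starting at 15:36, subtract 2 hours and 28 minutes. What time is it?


13:08

Start: 936 minutes from midnight
Subtract: 148 minutes
Remaining: 936 - 148 = 788
Hours: 13, Minutes: 8


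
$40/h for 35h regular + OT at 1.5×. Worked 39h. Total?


Regular: 35h × $40 = $1400.00
Overtime: 39 - 35 = 4h
OT pay: 4h × $40 × 1.5 = $240.00
Total = $1400.00 + $240.00 = $1640.00

$1640.00


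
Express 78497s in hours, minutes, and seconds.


21h 48m 17s

Hours: 78497 ÷ 3600 = 21 remainder 2897
Minutes: 2897 ÷ 60 = 48 remainder 17
Seconds: 17


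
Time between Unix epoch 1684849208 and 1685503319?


654111 seconds (181.7 hours / 7.57 days)

Difference = 1685503319 - 1684849208 = 654111 seconds
In hours: 654111 / 3600 ≈ 181.7
In days: 654111 / 86400 ≈ 7.57


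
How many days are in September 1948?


30 days

Month: September (month 9)
September has 30 days


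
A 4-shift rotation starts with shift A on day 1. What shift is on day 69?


Shifts: A, B, C, D
Start: A (index 0)
Day 69: (0 + 69 - 1) mod 4
= 68 mod 4
= 0
Index 0 → shift A

Shift A


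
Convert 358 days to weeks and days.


51 weeks 1 days

Weeks: 358 ÷ 7 = 51 remainder 1


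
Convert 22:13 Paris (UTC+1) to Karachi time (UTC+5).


02:13 (next day)

Time difference = UTC+5 - UTC+1 = +4 hours
New hour = (22 + 4) mod 24
= 26 mod 24 = 2
Minutes unchanged → 02:13; 26 ≥ 24 → next day


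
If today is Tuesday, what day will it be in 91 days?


Tuesday

Start: Tuesday (index 1)
(1 + 91) mod 7
= 92 mod 7
= 1
Index 1 → Tuesday


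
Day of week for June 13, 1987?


Zeller's congruence:
q=13, m=6, k=87, j=19
h = (13 + ⌊13×7/5⌋ + 87 + ⌊87/4⌋ + ⌊19/4⌋ - 2×19) mod 7
= (13 + 18 + 87 + 21 + 4 - 38) mod 7
= 105 mod 7 = 0
h=0 → Saturday

Saturday


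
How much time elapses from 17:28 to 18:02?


0h 34m

End time in minutes: 18×60 + 2 = 1082
Start time in minutes: 17×60 + 28 = 1048
Difference = 1082 - 1048 = 34 minutes
= 0 hours 34 minutes


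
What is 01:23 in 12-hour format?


1:23 AM

Hour: 1
1 < 12 → AM


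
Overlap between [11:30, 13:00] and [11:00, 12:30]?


60 minutes

Meeting A: 690-780 (in minutes from midnight)
Meeting B: 660-750
Overlap start = max(690, 660) = 690
Overlap end = min(780, 750) = 750
Overlap = max(0, 750 - 690) = 60 min


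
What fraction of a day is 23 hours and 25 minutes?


Total minutes: 23×60 + 25 = 1405
Day = 24×60 = 1440 minutes
Fraction = 1405/1440 ≈ 0.9757
As a percentage: 1405/1440 × 100 ≈ 97.57%

0.9757 (97.57%)


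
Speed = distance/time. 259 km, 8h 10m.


Distance: 259 km
Time: 8h 10m = 490 min = 490/60 = 49/6 hours
Speed = 259 ÷ (49/6) = 259 × 6 / 49 = 1554/49 ≈ 31.7 km/h

31.7 km/h


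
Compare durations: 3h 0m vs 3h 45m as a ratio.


4:5 (0.80)

Duration 1: 180 minutes
Duration 2: 225 minutes
Ratio = 180:225
GCD = 45
Simplified = 4:5
As a decimal: 4/5 = 0.80


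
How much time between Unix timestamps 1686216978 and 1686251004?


34026 seconds (9.5 hours / 0.39 days)

Difference = 1686251004 - 1686216978 = 34026 seconds
In hours: 34026 / 3600 ≈ 9.5
In days: 34026 / 86400 ≈ 0.39


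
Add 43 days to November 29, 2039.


January 11, 2040

Start: November 29, 2039
Add 43 days
November 29 → December 1: 30 - 29 + 1 = 2 days (43 - 2 = 41 left)
December 1 → January 1: 31 - 1 + 1 = 31 days (41 - 31 = 10 left)
January 1 + 10 = January 11, 2040


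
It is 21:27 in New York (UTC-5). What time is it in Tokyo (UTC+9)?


Time difference = UTC+9 - UTC-5 = +14 hours
New hour = (21 + 14) mod 24
= 35 mod 24 = 11
Minutes unchanged → 11:27; 35 ≥ 24 → next day

11:27 (next day)


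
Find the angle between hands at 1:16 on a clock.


58.0°

Hour hand = 1×30 + 16×0.5 = 38.0°
Minute hand = 16×6 = 96°
Difference = |38.0 - 96| = 58.0°


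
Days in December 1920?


31 days

Month: December (month 12)
December has 31 days


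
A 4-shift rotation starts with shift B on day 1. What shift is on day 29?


Shifts: A, B, C, D
Start: B (index 1)
Day 29: (1 + 29 - 1) mod 4
= 29 mod 4
= 1
Index 1 → shift B

Shift B


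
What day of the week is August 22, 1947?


Zeller's congruence:
q=22, m=8, k=47, j=19
h = (22 + ⌊13×9/5⌋ + 47 + ⌊47/4⌋ + ⌊19/4⌋ - 2×19) mod 7
= (22 + 23 + 47 + 11 + 4 - 38) mod 7
= 69 mod 7 = 6
h=6 → Friday

Friday


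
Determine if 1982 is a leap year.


Rules: divisible by 4 AND (not by 100 OR by 400)
1982 ÷ 4 = 495 remainder 2 → not divisible by 4
Not divisible by 4 → not a leap year

No


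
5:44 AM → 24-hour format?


Input: 5:44 AM
AM hour stays: 5

05:44


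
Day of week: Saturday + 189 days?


Start: Saturday (index 5)
(5 + 189) mod 7
= 194 mod 7
= 5
Index 5 → Saturday

Saturday


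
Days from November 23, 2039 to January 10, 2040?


48 days

From November 23, 2039 to January 10, 2040
Rest of November 2039: 30 - 23 = 7
Full months: December 31
Days into January 2040: 10
Total = 7 + 31 + 10 = 48 days


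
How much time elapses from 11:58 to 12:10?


End time in minutes: 12×60 + 10 = 730
Start time in minutes: 11×60 + 58 = 718
Difference = 730 - 718 = 12 minutes
= 0 hours 12 minutes

0h 12m


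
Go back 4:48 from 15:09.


10:21

Start: 909 minutes from midnight
Subtract: 288 minutes
Remaining: 909 - 288 = 621
Hours: 10, Minutes: 21


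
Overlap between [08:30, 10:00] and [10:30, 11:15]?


0 minutes

Meeting A: 510-600 (in minutes from midnight)
Meeting B: 630-675
Overlap start = max(510, 630) = 630
Overlap end = min(600, 675) = 600
Overlap = max(0, 600 - 630) = 0 min


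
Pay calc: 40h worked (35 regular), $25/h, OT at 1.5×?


$1062.50

Regular: 35h × $25 = $875.00
Overtime: 40 - 35 = 5h
OT pay: 5h × $25 × 1.5 = $187.50
Total = $875.00 + $187.50 = $1062.50


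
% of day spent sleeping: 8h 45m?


36.5%

Time: 525 minutes
Day: 1440 minutes
Percentage = (525/1440) × 100 ≈ 36.5%


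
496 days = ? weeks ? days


Weeks: 496 ÷ 7 = 70 remainder 6

70 weeks 6 days


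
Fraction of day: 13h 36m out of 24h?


0.5667 (56.67%)

Total minutes: 13×60 + 36 = 816
Day = 24×60 = 1440 minutes
Fraction = 816/1440 ≈ 0.5667
As a percentage: 816/1440 × 100 ≈ 56.67%


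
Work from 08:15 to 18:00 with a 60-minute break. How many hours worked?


Total time = (18×60+0) - (8×60+15)
= 1080 - 495 = 585 min
Minus break: 585 - 60 = 525 min
= 8h 45m

8h 45m (525 minutes)


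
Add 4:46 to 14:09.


Start: 849 minutes from midnight
Add: 286 minutes
Total: 1135 minutes
Hours: 1135 ÷ 60 = 18 remainder 55

18:55


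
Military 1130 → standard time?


11:30 AM

Hour: 11
11 < 12 → AM


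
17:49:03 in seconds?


64143 seconds

Hours: 17 × 3600 = 61200
Minutes: 49 × 60 = 2940
Seconds: 3
Total = 61200 + 2940 + 3 = 64143


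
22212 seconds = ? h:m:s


6h 10m 12s

Hours: 22212 ÷ 3600 = 6 remainder 612
Minutes: 612 ÷ 60 = 10 remainder 12
Seconds: 12


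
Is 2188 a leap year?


Yes

Rules: divisible by 4 AND (not by 100 OR by 400)
2188 ÷ 4 = 547 exactly → divisible by 4
2188 ÷ 100 = 21 remainder 88 → not divisible by 100
Divisible by 4 but not by 100 → leap year


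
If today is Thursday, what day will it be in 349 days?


Start: Thursday (index 3)
(3 + 349) mod 7
= 352 mod 7
= 2
Index 2 → Wednesday

Wednesday


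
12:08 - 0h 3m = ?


Start: 728 minutes from midnight
Subtract: 3 minutes
Remaining: 728 - 3 = 725
Hours: 12, Minutes: 5

12:05


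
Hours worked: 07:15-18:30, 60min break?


10h 15m (615 minutes)

Total time = (18×60+30) - (7×60+15)
= 1110 - 435 = 675 min
Minus break: 675 - 60 = 615 min
= 10h 15m


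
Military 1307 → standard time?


1:07 PM

Hour: 13
13 - 12 = 1 → PM


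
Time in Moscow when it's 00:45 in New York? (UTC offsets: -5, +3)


08:45

Time difference = UTC+3 - UTC-5 = +8 hours
New hour = (0 + 8) mod 24
= 8 mod 24 = 8
Minutes unchanged → 08:45


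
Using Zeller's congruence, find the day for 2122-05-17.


Sunday

Zeller's congruence:
q=17, m=5, k=22, j=21
h = (17 + ⌊13×6/5⌋ + 22 + ⌊22/4⌋ + ⌊21/4⌋ - 2×21) mod 7
= (17 + 15 + 22 + 5 + 5 - 42) mod 7
= 22 mod 7 = 1
h=1 → Sunday


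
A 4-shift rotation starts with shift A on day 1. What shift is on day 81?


Shift A

Shifts: A, B, C, D
Start: A (index 0)
Day 81: (0 + 81 - 1) mod 4
= 80 mod 4
= 0
Index 0 → shift A


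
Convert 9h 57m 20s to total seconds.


Hours: 9 × 3600 = 32400
Minutes: 57 × 60 = 3420
Seconds: 20
Total = 32400 + 3420 + 20 = 35840

35840 seconds


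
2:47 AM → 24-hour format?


Input: 2:47 AM
AM hour stays: 2

02:47


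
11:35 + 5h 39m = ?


17:14

Start: 695 minutes from midnight
Add: 339 minutes
Total: 1034 minutes
Hours: 1034 ÷ 60 = 17 remainder 14


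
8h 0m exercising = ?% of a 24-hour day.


Time: 480 minutes
Day: 1440 minutes
Percentage = (480/1440) × 100 ≈ 33.3%

33.3%


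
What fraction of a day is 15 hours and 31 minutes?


0.6465 (64.65%)

Total minutes: 15×60 + 31 = 931
Day = 24×60 = 1440 minutes
Fraction = 931/1440 ≈ 0.6465
As a percentage: 931/1440 × 100 ≈ 64.65%


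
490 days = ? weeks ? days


70 weeks 0 days

Weeks: 490 ÷ 7 = 70 remainder 0


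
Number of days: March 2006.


Month: March (month 3)
March has 31 days

31 days


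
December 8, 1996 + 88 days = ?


March 6, 1997

Start: December 8, 1996
Add 88 days
December 8 → January 1: 31 - 8 + 1 = 24 days (88 - 24 = 64 left)
January 1 → February 1: 31 - 1 + 1 = 31 days (64 - 31 = 33 left)
February 1 → March 1: 28 - 1 + 1 = 28 days (33 - 28 = 5 left)
March 1 + 5 = March 6, 1997


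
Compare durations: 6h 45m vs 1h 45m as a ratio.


27:7 (3.86)

Duration 1: 405 minutes
Duration 2: 105 minutes
Ratio = 405:105
GCD = 15
Simplified = 27:7
As a decimal: 27/7 ≈ 3.86


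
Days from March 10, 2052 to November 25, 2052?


260 days

From March 10, 2052 to November 25, 2052
Rest of March 2052: 31 - 10 = 21
Full months: April 30, May 31, June 30, July 31, August 31, September 30, October 31
Days into November 2052: 25
Total = 21 + 30 + 31 + 30 + 31 + 31 + 30 + 31 + 25 = 260 days


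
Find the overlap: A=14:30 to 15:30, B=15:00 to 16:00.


30 minutes

Meeting A: 870-930 (in minutes from midnight)
Meeting B: 900-960
Overlap start = max(870, 900) = 900
Overlap end = min(930, 960) = 930
Overlap = max(0, 930 - 900) = 30 min


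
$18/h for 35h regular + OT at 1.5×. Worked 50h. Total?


$1035.00

Regular: 35h × $18 = $630.00
Overtime: 50 - 35 = 15h
OT pay: 15h × $18 × 1.5 = $405.00
Total = $630.00 + $405.00 = $1035.00


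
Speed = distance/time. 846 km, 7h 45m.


109.2 km/h

Distance: 846 km
Time: 7h 45m = 465 min = 465/60 = 31/4 hours
Speed = 846 ÷ (31/4) = 846 × 4 / 31 = 3384/31 ≈ 109.2 km/h


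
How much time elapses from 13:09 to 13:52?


End time in minutes: 13×60 + 52 = 832
Start time in minutes: 13×60 + 9 = 789
Difference = 832 - 789 = 43 minutes
= 0 hours 43 minutes

0h 43m


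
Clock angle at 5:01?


Hour hand = 5×30 + 1×0.5 = 150.5°
Minute hand = 1×6 = 6°
Difference = |150.5 - 6| = 144.5°

144.5°


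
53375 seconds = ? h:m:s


Hours: 53375 ÷ 3600 = 14 remainder 2975
Minutes: 2975 ÷ 60 = 49 remainder 35
Seconds: 35

14h 49m 35s


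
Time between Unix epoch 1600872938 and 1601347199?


474261 seconds (131.7 hours / 5.49 days)

Difference = 1601347199 - 1600872938 = 474261 seconds
In hours: 474261 / 3600 ≈ 131.7
In days: 474261 / 86400 ≈ 5.49


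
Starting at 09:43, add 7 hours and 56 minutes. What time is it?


17:39

Start: 583 minutes from midnight
Add: 476 minutes
Total: 1059 minutes
Hours: 1059 ÷ 60 = 17 remainder 39


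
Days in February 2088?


29 days

Month: February (month 2)
February: 28 or 29 (leap year)
2088 leap year? Yes


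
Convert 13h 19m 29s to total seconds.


47969 seconds

Hours: 13 × 3600 = 46800
Minutes: 19 × 60 = 1140
Seconds: 29
Total = 46800 + 1140 + 29 = 47969


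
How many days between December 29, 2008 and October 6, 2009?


From December 29, 2008 to October 6, 2009
Rest of December 2008: 31 - 29 = 2
Full months: January 31, February 2009 28, March 31, April 30, May 31, June 30, July 31, August 31, September 30
Days into October 2009: 6
Total = 2 + 31 + 28 + 31 + 30 + 31 + 30 + 31 + 31 + 30 + 6 = 281 days

281 days


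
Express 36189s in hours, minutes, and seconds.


10h 3m 9s

Hours: 36189 ÷ 3600 = 10 remainder 189
Minutes: 189 ÷ 60 = 3 remainder 9
Seconds: 9


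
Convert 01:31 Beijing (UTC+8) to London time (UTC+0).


17:31 (previous day)

Time difference = UTC+0 - UTC+8 = -8 hours
New hour = (1 -8) mod 24
= -7 mod 24 = 17
Minutes unchanged → 17:31; -7 < 0 → previous day


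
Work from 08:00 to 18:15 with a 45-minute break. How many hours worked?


9h 30m (570 minutes)

Total time = (18×60+15) - (8×60+0)
= 1095 - 480 = 615 min
Minus break: 615 - 45 = 570 min
= 9h 30m


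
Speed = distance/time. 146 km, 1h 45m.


83.4 km/h

Distance: 146 km
Time: 1h 45m = 105 min = 105/60 = 7/4 hours
Speed = 146 ÷ (7/4) = 146 × 4 / 7 = 584/7 ≈ 83.4 km/h


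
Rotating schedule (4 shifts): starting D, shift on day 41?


Shift D

Shifts: A, B, C, D
Start: D (index 3)
Day 41: (3 + 41 - 1) mod 4
= 43 mod 4
= 3
Index 3 → shift D


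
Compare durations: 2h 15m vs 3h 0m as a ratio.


Duration 1: 135 minutes
Duration 2: 180 minutes
Ratio = 135:180
GCD = 45
Simplified = 3:4
As a decimal: 3/4 = 0.75

3:4 (0.75)


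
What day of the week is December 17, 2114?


Zeller's congruence:
q=17, m=12, k=14, j=21
h = (17 + ⌊13×13/5⌋ + 14 + ⌊14/4⌋ + ⌊21/4⌋ - 2×21) mod 7
= (17 + 33 + 14 + 3 + 5 - 42) mod 7
= 30 mod 7 = 2
h=2 → Monday

Monday


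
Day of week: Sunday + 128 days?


Tuesday

Start: Sunday (index 6)
(6 + 128) mod 7
= 134 mod 7
= 1
Index 1 → Tuesday


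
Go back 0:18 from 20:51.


Start: 1251 minutes from midnight
Subtract: 18 minutes
Remaining: 1251 - 18 = 1233
Hours: 20, Minutes: 33

20:33


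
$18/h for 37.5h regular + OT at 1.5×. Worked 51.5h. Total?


Regular: 37.5h × $18 = $675.00
Overtime: 51.5 - 37.5 = 14.0h
OT pay: 14.0h × $18 × 1.5 = $378.00
Total = $675.00 + $378.00 = $1053.00

$1053.00


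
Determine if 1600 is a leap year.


Rules: divisible by 4 AND (not by 100 OR by 400)
1600 ÷ 4 = 400 exactly → divisible by 4
1600 ÷ 100 = 16 exactly → divisible by 100
1600 ÷ 400 = 4 exactly → divisible by 400
Divisible by 400 → leap year

Yes


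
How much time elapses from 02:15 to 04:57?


End time in minutes: 4×60 + 57 = 297
Start time in minutes: 2×60 + 15 = 135
Difference = 297 - 135 = 162 minutes
= 2 hours 42 minutes

2h 42m


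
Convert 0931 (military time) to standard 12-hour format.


Hour: 9
9 < 12 → AM

9:31 AM


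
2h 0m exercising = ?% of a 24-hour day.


8.3%

Time: 120 minutes
Day: 1440 minutes
Percentage = (120/1440) × 100 ≈ 8.3%


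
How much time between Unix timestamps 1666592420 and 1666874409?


Difference = 1666874409 - 1666592420 = 281989 seconds
In hours: 281989 / 3600 ≈ 78.3
In days: 281989 / 86400 ≈ 3.26

281989 seconds (78.3 hours / 3.26 days)


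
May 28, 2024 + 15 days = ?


June 12, 2024

Start: May 28, 2024
Add 15 days
May 28 → June 1: 31 - 28 + 1 = 4 days (15 - 4 = 11 left)
June 1 + 11 = June 12, 2024


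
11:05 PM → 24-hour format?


Input: 11:05 PM
PM: 11 + 12 = 23

23:05


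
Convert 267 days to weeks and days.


38 weeks 1 days

Weeks: 267 ÷ 7 = 38 remainder 1


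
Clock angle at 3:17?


3.5°

Hour hand = 3×30 + 17×0.5 = 98.5°
Minute hand = 17×6 = 102°
Difference = |98.5 - 102| = 3.5°


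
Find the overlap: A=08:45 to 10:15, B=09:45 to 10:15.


Meeting A: 525-615 (in minutes from midnight)
Meeting B: 585-615
Overlap start = max(525, 585) = 585
Overlap end = min(615, 615) = 615
Overlap = max(0, 615 - 585) = 30 min

30 minutes


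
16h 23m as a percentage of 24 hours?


Total minutes: 16×60 + 23 = 983
Day = 24×60 = 1440 minutes
Fraction = 983/1440 ≈ 0.6826
As a percentage: 983/1440 × 100 ≈ 68.26%

0.6826 (68.26%)


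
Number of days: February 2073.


Month: February (month 2)
February: 28 or 29 (leap year)
2073 leap year? No

28 days


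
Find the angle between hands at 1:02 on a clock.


Hour hand = 1×30 + 2×0.5 = 31.0°
Minute hand = 2×6 = 12°
Difference = |31.0 - 12| = 19.0°

19.0°


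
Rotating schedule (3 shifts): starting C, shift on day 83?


Shifts: A, B, C
Start: C (index 2)
Day 83: (2 + 83 - 1) mod 3
= 84 mod 3
= 0
Index 0 → shift A

Shift A


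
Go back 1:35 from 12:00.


10:25

Start: 720 minutes from midnight
Subtract: 95 minutes
Remaining: 720 - 95 = 625
Hours: 10, Minutes: 25


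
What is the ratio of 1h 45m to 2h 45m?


7:11 (0.64)

Duration 1: 105 minutes
Duration 2: 165 minutes
Ratio = 105:165
GCD = 15
Simplified = 7:11
As a decimal: 7/11 ≈ 0.64


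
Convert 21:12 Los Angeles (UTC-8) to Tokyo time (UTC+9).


14:12 (next day)

Time difference = UTC+9 - UTC-8 = +17 hours
New hour = (21 + 17) mod 24
= 38 mod 24 = 14
Minutes unchanged → 14:12; 38 ≥ 24 → next day


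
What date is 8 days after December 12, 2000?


Start: December 12, 2000
Add 8 days
December 12 + 8 = December 20, 2000

December 20, 2000


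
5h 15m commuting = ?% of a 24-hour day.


Time: 315 minutes
Day: 1440 minutes
Percentage = (315/1440) × 100 ≈ 21.9%

21.9%


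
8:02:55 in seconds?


Hours: 8 × 3600 = 28800
Minutes: 2 × 60 = 120
Seconds: 55
Total = 28800 + 120 + 55 = 28975

28975 seconds


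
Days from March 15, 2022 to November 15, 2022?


From March 15, 2022 to November 15, 2022
Rest of March 2022: 31 - 15 = 16
Full months: April 30, May 31, June 30, July 31, August 31, September 30, October 31
Days into November 2022: 15
Total = 16 + 30 + 31 + 30 + 31 + 31 + 30 + 31 + 15 = 245 days

245 days


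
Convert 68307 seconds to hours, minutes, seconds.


18h 58m 27s

Hours: 68307 ÷ 3600 = 18 remainder 3507
Minutes: 3507 ÷ 60 = 58 remainder 27
Seconds: 27


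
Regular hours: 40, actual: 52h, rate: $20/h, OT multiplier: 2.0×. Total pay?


Regular: 40h × $20 = $800.00
Overtime: 52 - 40 = 12h
OT pay: 12h × $20 × 2.0 = $480.00
Total = $800.00 + $480.00 = $1280.00

$1280.00


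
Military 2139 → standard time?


Hour: 21
21 - 12 = 9 → PM

9:39 PM


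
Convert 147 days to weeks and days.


Weeks: 147 ÷ 7 = 21 remainder 0

21 weeks 0 days


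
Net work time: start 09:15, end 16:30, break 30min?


Total time = (16×60+30) - (9×60+15)
= 990 - 555 = 435 min
Minus break: 435 - 30 = 405 min
= 6h 45m

6h 45m (405 minutes)


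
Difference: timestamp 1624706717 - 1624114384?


Difference = 1624706717 - 1624114384 = 592333 seconds
In hours: 592333 / 3600 ≈ 164.5
In days: 592333 / 86400 ≈ 6.86

592333 seconds (164.5 hours / 6.86 days)


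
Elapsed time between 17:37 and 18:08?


0h 31m

End time in minutes: 18×60 + 8 = 1088
Start time in minutes: 17×60 + 37 = 1057
Difference = 1088 - 1057 = 31 minutes
= 0 hours 31 minutes


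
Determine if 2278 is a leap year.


Rules: divisible by 4 AND (not by 100 OR by 400)
2278 ÷ 4 = 569 remainder 2 → not divisible by 4
Not divisible by 4 → not a leap year

No


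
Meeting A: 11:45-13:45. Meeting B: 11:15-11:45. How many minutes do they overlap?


Meeting A: 705-825 (in minutes from midnight)
Meeting B: 675-705
Overlap start = max(705, 675) = 705
Overlap end = min(825, 705) = 705
Overlap = max(0, 705 - 705) = 0 min

0 minutes


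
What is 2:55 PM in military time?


Input: 2:55 PM
PM: 2 + 12 = 14

14:55


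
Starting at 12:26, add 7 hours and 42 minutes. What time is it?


Start: 746 minutes from midnight
Add: 462 minutes
Total: 1208 minutes
Hours: 1208 ÷ 60 = 20 remainder 8

20:08


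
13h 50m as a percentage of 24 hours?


0.5764 (57.64%)

Total minutes: 13×60 + 50 = 830
Day = 24×60 = 1440 minutes
Fraction = 830/1440 ≈ 0.5764
As a percentage: 830/1440 × 100 ≈ 57.64%


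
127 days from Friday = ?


Saturday

Start: Friday (index 4)
(4 + 127) mod 7
= 131 mod 7
= 5
Index 5 → Saturday


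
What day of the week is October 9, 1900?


Zeller's congruence:
q=9, m=10, k=0, j=19
h = (9 + ⌊13×11/5⌋ + 0 + ⌊0/4⌋ + ⌊19/4⌋ - 2×19) mod 7
= (9 + 28 + 0 + 0 + 4 - 38) mod 7
= 3 mod 7 = 3
h=3 → Tuesday

Tuesday


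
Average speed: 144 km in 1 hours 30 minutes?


Distance: 144 km
Time: 1h 30m = 90 min = 90/60 = 3/2 hours
Speed = 144 ÷ (3/2) = 144 × 2 / 3 = 288/3 = 96.0 km/h

96.0 km/h


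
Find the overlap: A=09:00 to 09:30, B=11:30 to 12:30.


0 minutes

Meeting A: 540-570 (in minutes from midnight)
Meeting B: 690-750
Overlap start = max(540, 690) = 690
Overlap end = min(570, 750) = 570
Overlap = max(0, 570 - 690) = 0 min


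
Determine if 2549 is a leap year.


Rules: divisible by 4 AND (not by 100 OR by 400)
2549 ÷ 4 = 637 remainder 1 → not divisible by 4
Not divisible by 4 → not a leap year

No


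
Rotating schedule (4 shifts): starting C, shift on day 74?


Shift D

Shifts: A, B, C, D
Start: C (index 2)
Day 74: (2 + 74 - 1) mod 4
= 75 mod 4
= 3
Index 3 → shift D


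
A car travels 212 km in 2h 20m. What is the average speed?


Distance: 212 km
Time: 2h 20m = 140 min = 140/60 = 7/3 hours
Speed = 212 ÷ (7/3) = 212 × 3 / 7 = 636/7 ≈ 90.9 km/h

90.9 km/h


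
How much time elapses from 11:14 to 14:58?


End time in minutes: 14×60 + 58 = 898
Start time in minutes: 11×60 + 14 = 674
Difference = 898 - 674 = 224 minutes
= 3 hours 44 minutes

3h 44m


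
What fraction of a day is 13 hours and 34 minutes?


Total minutes: 13×60 + 34 = 814
Day = 24×60 = 1440 minutes
Fraction = 814/1440 ≈ 0.5653
As a percentage: 814/1440 × 100 ≈ 56.53%

0.5653 (56.53%)


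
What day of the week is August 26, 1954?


Thursday

Zeller's congruence:
q=26, m=8, k=54, j=19
h = (26 + ⌊13×9/5⌋ + 54 + ⌊54/4⌋ + ⌊19/4⌋ - 2×19) mod 7
= (26 + 23 + 54 + 13 + 4 - 38) mod 7
= 82 mod 7 = 5
h=5 → Thursday


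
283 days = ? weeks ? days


40 weeks 3 days

Weeks: 283 ÷ 7 = 40 remainder 3


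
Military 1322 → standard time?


1:22 PM

Hour: 13
13 - 12 = 1 → PM


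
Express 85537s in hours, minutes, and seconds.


Hours: 85537 ÷ 3600 = 23 remainder 2737
Minutes: 2737 ÷ 60 = 45 remainder 37
Seconds: 37

23h 45m 37s


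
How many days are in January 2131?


31 days

Month: January (month 1)
January has 31 days


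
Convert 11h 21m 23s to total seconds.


Hours: 11 × 3600 = 39600
Minutes: 21 × 60 = 1260
Seconds: 23
Total = 39600 + 1260 + 23 = 40883

40883 seconds


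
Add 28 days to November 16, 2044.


December 14, 2044

Start: November 16, 2044
Add 28 days
November 16 → December 1: 30 - 16 + 1 = 15 days (28 - 15 = 13 left)
December 1 + 13 = December 14, 2044


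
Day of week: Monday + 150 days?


Thursday

Start: Monday (index 0)
(0 + 150) mod 7
= 150 mod 7
= 3
Index 3 → Thursday


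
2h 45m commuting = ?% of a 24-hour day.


11.5%

Time: 165 minutes
Day: 1440 minutes
Percentage = (165/1440) × 100 ≈ 11.5%


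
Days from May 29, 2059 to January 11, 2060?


From May 29, 2059 to January 11, 2060
Rest of May 2059: 31 - 29 = 2
Full months: June 30, July 31, August 31, September 30, October 31, November 30, December 31
Days into January 2060: 11
Total = 2 + 30 + 31 + 31 + 30 + 31 + 30 + 31 + 11 = 227 days

227 days


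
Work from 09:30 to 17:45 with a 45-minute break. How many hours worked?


7h 30m (450 minutes)

Total time = (17×60+45) - (9×60+30)
= 1065 - 570 = 495 min
Minus break: 495 - 45 = 450 min
= 7h 30m


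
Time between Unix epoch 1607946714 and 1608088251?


141537 seconds (39.3 hours / 1.64 days)

Difference = 1608088251 - 1607946714 = 141537 seconds
In hours: 141537 / 3600 ≈ 39.3
In days: 141537 / 86400 ≈ 1.64


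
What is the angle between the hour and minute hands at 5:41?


Hour hand = 5×30 + 41×0.5 = 170.5°
Minute hand = 41×6 = 246°
Difference = |170.5 - 246| = 75.5°

75.5°


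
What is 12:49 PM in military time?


12:49

Input: 12:49 PM
12 PM → 12 (noon)


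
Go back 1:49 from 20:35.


Start: 1235 minutes from midnight
Subtract: 109 minutes
Remaining: 1235 - 109 = 1126
Hours: 18, Minutes: 46

18:46


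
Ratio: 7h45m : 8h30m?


31:34 (0.91)

Duration 1: 465 minutes
Duration 2: 510 minutes
Ratio = 465:510
GCD = 15
Simplified = 31:34
As a decimal: 31/34 ≈ 0.91


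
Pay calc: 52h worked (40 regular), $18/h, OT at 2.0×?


Regular: 40h × $18 = $720.00
Overtime: 52 - 40 = 12h
OT pay: 12h × $18 × 2.0 = $432.00
Total = $720.00 + $432.00 = $1152.00

$1152.00


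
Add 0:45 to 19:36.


Start: 1176 minutes from midnight
Add: 45 minutes
Total: 1221 minutes
Hours: 1221 ÷ 60 = 20 remainder 21

20:21


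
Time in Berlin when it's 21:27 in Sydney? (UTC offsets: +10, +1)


Time difference = UTC+1 - UTC+10 = -9 hours
New hour = (21 -9) mod 24
= 12 mod 24 = 12
Minutes unchanged → 12:27

12:27


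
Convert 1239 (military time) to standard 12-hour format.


12:39 PM

Hour: 12
12 → 12 PM (noon)


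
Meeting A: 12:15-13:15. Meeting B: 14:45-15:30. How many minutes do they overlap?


Meeting A: 735-795 (in minutes from midnight)
Meeting B: 885-930
Overlap start = max(735, 885) = 885
Overlap end = min(795, 930) = 795
Overlap = max(0, 795 - 885) = 0 min

0 minutes


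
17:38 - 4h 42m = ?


12:56

Start: 1058 minutes from midnight
Subtract: 282 minutes
Remaining: 1058 - 282 = 776
Hours: 12, Minutes: 56


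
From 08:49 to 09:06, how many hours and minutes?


0h 17m

End time in minutes: 9×60 + 6 = 546
Start time in minutes: 8×60 + 49 = 529
Difference = 546 - 529 = 17 minutes
= 0 hours 17 minutes


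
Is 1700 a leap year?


Rules: divisible by 4 AND (not by 100 OR by 400)
1700 ÷ 4 = 425 exactly → divisible by 4
1700 ÷ 100 = 17 exactly → divisible by 100
1700 ÷ 400 = 4 remainder 100 → not divisible by 400
Divisible by 100 but not by 400 → not a leap year

No


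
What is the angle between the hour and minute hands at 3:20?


20.0°

Hour hand = 3×30 + 20×0.5 = 100.0°
Minute hand = 20×6 = 120°
Difference = |100.0 - 120| = 20.0°


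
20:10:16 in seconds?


72616 seconds

Hours: 20 × 3600 = 72000
Minutes: 10 × 60 = 600
Seconds: 16
Total = 72000 + 600 + 16 = 72616


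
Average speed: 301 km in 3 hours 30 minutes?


Distance: 301 km
Time: 3h 30m = 210 min = 210/60 = 7/2 hours
Speed = 301 ÷ (7/2) = 301 × 2 / 7 = 602/7 = 86.0 km/h

86.0 km/h


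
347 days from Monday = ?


Start: Monday (index 0)
(0 + 347) mod 7
= 347 mod 7
= 4
Index 4 → Friday

Friday


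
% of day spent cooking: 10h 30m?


43.8%

Time: 630 minutes
Day: 1440 minutes
Percentage = (630/1440) × 100 ≈ 43.8%


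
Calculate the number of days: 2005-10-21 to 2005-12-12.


52 days

From October 21, 2005 to December 12, 2005
Rest of October 2005: 31 - 21 = 10
Full months: November 30
Days into December 2005: 12
Total = 10 + 30 + 12 = 52 days


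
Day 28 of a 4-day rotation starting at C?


Shifts: A, B, C, D
Start: C (index 2)
Day 28: (2 + 28 - 1) mod 4
= 29 mod 4
= 1
Index 1 → shift B

Shift B


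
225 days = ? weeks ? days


Weeks: 225 ÷ 7 = 32 remainder 1

32 weeks 1 days


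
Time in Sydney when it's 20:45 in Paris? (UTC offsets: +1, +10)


Time difference = UTC+10 - UTC+1 = +9 hours
New hour = (20 + 9) mod 24
= 29 mod 24 = 5
Minutes unchanged → 05:45; 29 ≥ 24 → next day

05:45 (next day)


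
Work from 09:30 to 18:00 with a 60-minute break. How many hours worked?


7h 30m (450 minutes)

Total time = (18×60+0) - (9×60+30)
= 1080 - 570 = 510 min
Minus break: 510 - 60 = 450 min
= 7h 30m


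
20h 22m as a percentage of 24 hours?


0.8486 (84.86%)

Total minutes: 20×60 + 22 = 1222
Day = 24×60 = 1440 minutes
Fraction = 1222/1440 ≈ 0.8486
As a percentage: 1222/1440 × 100 ≈ 84.86%


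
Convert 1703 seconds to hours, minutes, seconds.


Hours: 1703 ÷ 3600 = 0 remainder 1703
Minutes: 1703 ÷ 60 = 28 remainder 23
Seconds: 23

0h 28m 23s


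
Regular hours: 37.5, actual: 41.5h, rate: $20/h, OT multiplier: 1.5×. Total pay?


Regular: 37.5h × $20 = $750.00
Overtime: 41.5 - 37.5 = 4.0h
OT pay: 4.0h × $20 × 1.5 = $120.00
Total = $750.00 + $120.00 = $870.00

$870.00


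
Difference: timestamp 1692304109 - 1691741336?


Difference = 1692304109 - 1691741336 = 562773 seconds
In hours: 562773 / 3600 ≈ 156.3
In days: 562773 / 86400 ≈ 6.51

562773 seconds (156.3 hours / 6.51 days)


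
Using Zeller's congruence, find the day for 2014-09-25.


Zeller's congruence:
q=25, m=9, k=14, j=20
h = (25 + ⌊13×10/5⌋ + 14 + ⌊14/4⌋ + ⌊20/4⌋ - 2×20) mod 7
= (25 + 26 + 14 + 3 + 5 - 40) mod 7
= 33 mod 7 = 5
h=5 → Thursday

Thursday


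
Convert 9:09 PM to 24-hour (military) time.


21:09

Input: 9:09 PM
PM: 9 + 12 = 21


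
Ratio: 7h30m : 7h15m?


30:29 (1.03)

Duration 1: 450 minutes
Duration 2: 435 minutes
Ratio = 450:435
GCD = 15
Simplified = 30:29
As a decimal: 30/29 ≈ 1.03


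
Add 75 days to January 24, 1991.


April 9, 1991

Start: January 24, 1991
Add 75 days
January 24 → February 1: 31 - 24 + 1 = 8 days (75 - 8 = 67 left)
February 1 → March 1: 28 - 1 + 1 = 28 days (67 - 28 = 39 left)
March 1 → April 1: 31 - 1 + 1 = 31 days (39 - 31 = 8 left)
April 1 + 8 = April 9, 1991


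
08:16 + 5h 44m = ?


14:00

Start: 496 minutes from midnight
Add: 344 minutes
Total: 840 minutes
Hours: 840 ÷ 60 = 14 remainder 0


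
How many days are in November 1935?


Month: November (month 11)
November has 30 days

30 days


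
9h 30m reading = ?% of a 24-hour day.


39.6%

Time: 570 minutes
Day: 1440 minutes
Percentage = (570/1440) × 100 ≈ 39.6%


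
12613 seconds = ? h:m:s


3h 30m 13s

Hours: 12613 ÷ 3600 = 3 remainder 1813
Minutes: 1813 ÷ 60 = 30 remainder 13
Seconds: 13


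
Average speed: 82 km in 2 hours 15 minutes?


36.4 km/h

Distance: 82 km
Time: 2h 15m = 135 min = 135/60 = 9/4 hours
Speed = 82 ÷ (9/4) = 82 × 4 / 9 = 328/9 ≈ 36.4 km/h


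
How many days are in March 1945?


Month: March (month 3)
March has 31 days

31 days


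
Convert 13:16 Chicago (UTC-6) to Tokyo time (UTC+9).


Time difference = UTC+9 - UTC-6 = +15 hours
New hour = (13 + 15) mod 24
= 28 mod 24 = 4
Minutes unchanged → 04:16; 28 ≥ 24 → next day

04:16 (next day)


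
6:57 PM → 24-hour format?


18:57

Input: 6:57 PM
PM: 6 + 12 = 18


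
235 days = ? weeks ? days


33 weeks 4 days

Weeks: 235 ÷ 7 = 33 remainder 4


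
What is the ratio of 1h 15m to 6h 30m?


5:26 (0.19)

Duration 1: 75 minutes
Duration 2: 390 minutes
Ratio = 75:390
GCD = 15
Simplified = 5:26
As a decimal: 5/26 ≈ 0.19


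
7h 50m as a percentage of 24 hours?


Total minutes: 7×60 + 50 = 470
Day = 24×60 = 1440 minutes
Fraction = 470/1440 ≈ 0.3264
As a percentage: 470/1440 × 100 ≈ 32.64%

0.3264 (32.64%)


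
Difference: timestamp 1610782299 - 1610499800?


Difference = 1610782299 - 1610499800 = 282499 seconds
In hours: 282499 / 3600 ≈ 78.5
In days: 282499 / 86400 ≈ 3.27

282499 seconds (78.5 hours / 3.27 days)


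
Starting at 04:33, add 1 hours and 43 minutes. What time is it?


Start: 273 minutes from midnight
Add: 103 minutes
Total: 376 minutes
Hours: 376 ÷ 60 = 6 remainder 16

06:16
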